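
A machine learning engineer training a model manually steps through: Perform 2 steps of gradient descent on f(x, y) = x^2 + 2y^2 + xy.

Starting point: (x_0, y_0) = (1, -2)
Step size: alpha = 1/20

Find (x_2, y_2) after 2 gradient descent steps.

f(x,y) = x^2 + 2y^2 + xy
grad_x = 2x + 1y, grad_y = 4y + 1x
Step 1: grad = (0, -7), (1, -33/20)
Step 2: grad = (7/20, -28/5), (393/400, -137/100)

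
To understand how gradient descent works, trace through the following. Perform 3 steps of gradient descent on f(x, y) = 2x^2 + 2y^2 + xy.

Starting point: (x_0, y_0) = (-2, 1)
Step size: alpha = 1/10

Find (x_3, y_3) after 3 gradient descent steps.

f(x,y) = 2x^2 + 2y^2 + xy
grad_x = 4x + 1y, grad_y = 4y + 1x
Step 1: grad = (-7, 2), (-13/10, 4/5)
Step 2: grad = (-22/5, 19/10), (-43/50, 61/100)
Step 3: grad = (-283/100, 79/50), (-577/1000, 113/250)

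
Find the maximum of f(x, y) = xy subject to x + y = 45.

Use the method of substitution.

Substitute y = 45 - x into f(x,y) = xy:
g(x) = x(45 - x) = 45x - x^2
g'(x) = 45 - 2x = 0  =>  x = 45/2
y = 45 - 45/2 = 45/2
Maximum value = (45/2) * (45/2) = 2025/4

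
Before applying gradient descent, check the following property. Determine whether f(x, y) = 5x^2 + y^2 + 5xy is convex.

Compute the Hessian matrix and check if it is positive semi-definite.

f(x,y) = 5x^2 + y^2 + 5xy
Hessian H = [[10, 5], [5, 2]]
trace(H) = 12, det(H) = -5
Eigenvalues: (12 +/- sqrt(164)) / 2 = 12.4, -0.4031
Since not both eigenvalues positive, f is neither convex nor concave.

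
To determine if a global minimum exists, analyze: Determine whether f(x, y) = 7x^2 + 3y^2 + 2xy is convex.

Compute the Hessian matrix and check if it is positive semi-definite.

f(x,y) = 7x^2 + 3y^2 + 2xy
Hessian H = [[14, 2], [2, 6]]
trace(H) = 20, det(H) = 80
Eigenvalues: (20 +/- sqrt(80)) / 2 = 14.47, 5.528
Since both eigenvalues > 0, f is convex.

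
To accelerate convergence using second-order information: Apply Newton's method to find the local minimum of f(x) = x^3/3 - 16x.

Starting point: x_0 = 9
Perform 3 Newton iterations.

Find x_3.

f(x) = x^3/3 - 16x
f'(x) = x^2 - 16, f''(x) = 2x
Newton update: x_{n+1} = x_n - (x_n^2 - 16)/(2*x_n)
Step 1: x_0 = 9, f'=65, f''=18, x_1 = 97/18
Step 2: x_1 = 97/18, f'=4225/324, f''=97/9, x_2 = 14593/3492
Step 3: x_2 = 14593/3492, f'=17850625/12194064, f''=14593/1746, x_3 = 408060673/101917512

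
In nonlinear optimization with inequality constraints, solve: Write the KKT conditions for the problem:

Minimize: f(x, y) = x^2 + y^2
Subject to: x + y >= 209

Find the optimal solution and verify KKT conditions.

KKT conditions for min x^2 + y^2 s.t. x + y >= 209:
Stationarity: 2x = mu, 2y = mu
So x = y = mu/2.
Complementary slackness: mu*(x + y - 209) = 0
Primal feasibility: x + y >= 209; dual feasibility: mu >= 0
If mu = 0 then x = y = 0, but 0 + 0 < 209 is infeasible, so the constraint is active.
Constraint active: x + y = 2*(mu/2) = 209 => mu = 209
x = y = 209/2, f = 43681/2
Verify: stationarity 2*(209/2) = 209 = mu; primal 209/2 + 209/2 = 209 >= 209; dual mu = 209 >= 0; complementary slackness 209*(209 - 209) = 0. All KKT conditions hold.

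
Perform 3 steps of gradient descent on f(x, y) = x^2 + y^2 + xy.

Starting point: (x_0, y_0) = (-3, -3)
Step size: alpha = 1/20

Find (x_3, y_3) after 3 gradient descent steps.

f(x,y) = x^2 + y^2 + xy
grad_x = 2x + 1y, grad_y = 2y + 1x
Step 1: grad = (-9, -9), (-51/20, -51/20)
Step 2: grad = (-153/20, -153/20), (-867/400, -867/400)
Step 3: grad = (-2601/400, -2601/400), (-14739/8000, -14739/8000)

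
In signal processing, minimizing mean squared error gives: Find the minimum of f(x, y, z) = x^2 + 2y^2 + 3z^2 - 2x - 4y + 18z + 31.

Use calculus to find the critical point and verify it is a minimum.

f(x,y,z) = x^2 + 2y^2 + 3z^2 - 2x - 4y + 18z + 31
df/dx = 2x + (-2) = 0 => x = 1
df/dy = 4y + (-4) = 0 => y = 1
df/dz = 6z + (18) = 0 => z = -3
f(1,1,-3) = 1*(1)^2 + 2*(1)^2 + 3*(-3)^2 + -2*(1) + -4*(1) + 18*(-3) + 31 = 1
Hessian is diagonal with entries 2, 4, 6 > 0, confirmed minimum.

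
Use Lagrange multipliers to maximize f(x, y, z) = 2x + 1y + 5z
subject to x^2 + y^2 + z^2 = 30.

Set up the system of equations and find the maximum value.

Lagrange conditions: 2 = 2*lambda*x, 1 = 2*lambda*y, 5 = 2*lambda*z
So x:2 = y:1 = z:5, i.e. x = 2t, y = 1t, z = 5t
Constraint: t^2*(2^2 + 1^2 + 5^2) = 30
  t^2 * 30 = 30  =>  t = sqrt(1)
Maximum = 2*2t + 1*1t + 5*5t = 30*sqrt(1) = 30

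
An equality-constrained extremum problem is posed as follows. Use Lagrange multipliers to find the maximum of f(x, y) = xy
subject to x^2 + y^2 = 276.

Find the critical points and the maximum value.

Lagrange conditions: y = 2*lambda*x and x = 2*lambda*y
If x = 0 then y = 0, violating the constraint, so x, y != 0.
Dividing: y/x = x/y => x^2 = y^2 => y = x or y = -x
Constraint: 2x^2 = 276 => x^2 = 138 => x = +/-sqrt(138)
Critical points: (sqrt(138), sqrt(138)), (-sqrt(138), -sqrt(138)), (sqrt(138), -sqrt(138)), (-sqrt(138), sqrt(138))
  y = x:  xy = x^2 = 138  at (sqrt(138), sqrt(138)) and (-sqrt(138), -sqrt(138))
  y = -x: xy = -x^2 = -138 at (sqrt(138), -sqrt(138)) and (-sqrt(138), sqrt(138))
Maximum xy = 138 at (sqrt(138), sqrt(138)) and (-sqrt(138), -sqrt(138))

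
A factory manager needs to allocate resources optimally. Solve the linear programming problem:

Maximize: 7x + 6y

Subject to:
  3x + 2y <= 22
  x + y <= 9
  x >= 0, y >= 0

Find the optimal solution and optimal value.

Feasible vertices: (0, 0), (0, 9), (4, 5), (22/3, 0)
Objective 7x + 6y at each:
  (0, 0): 0
  (0, 9): 54
  (4, 5): 58
  (22/3, 0): 154/3
Maximum is 58 at (4, 5).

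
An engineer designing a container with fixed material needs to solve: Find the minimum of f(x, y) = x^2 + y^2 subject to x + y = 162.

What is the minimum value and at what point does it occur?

Substitute y = 162 - x into f(x,y) = x^2 + y^2:
g(x) = x^2 + (162 - x)^2 = 2x^2 - 324x + 26244
g'(x) = 4x - 324 = 0  =>  x = 81
y = 162 - 81 = 81
Minimum value = 81^2 + 81^2 = 13122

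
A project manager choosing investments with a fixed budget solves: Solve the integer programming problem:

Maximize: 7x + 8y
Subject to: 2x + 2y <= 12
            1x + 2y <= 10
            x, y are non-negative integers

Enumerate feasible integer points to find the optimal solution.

Constraint 1: 2x + 2y <= 12
Constraint 2: 1x + 2y <= 10
Feasible x range (need y >= 0): 0 <= x <= min(12/2, 10/1) => x in {0, ..., 6}.
Enumerate feasible integer points row by row (the coefficient of y is 8 > 0, so for each x the largest feasible y gives the best value):
  x = 0: y <= min((12 - 2*0)/2, (10 - 1*0)/2) => y in {0, ..., 5}; best 7*0 + 8*5 = 40
  x = 1: y <= min((12 - 2*1)/2, (10 - 1*1)/2) => y in {0, ..., 4}; best 7*1 + 8*4 = 39
  x = 2: y <= min((12 - 2*2)/2, (10 - 1*2)/2) => y in {0, ..., 4}; best 7*2 + 8*4 = 46
  x = 3: y <= min((12 - 2*3)/2, (10 - 1*3)/2) => y in {0, ..., 3}; best 7*3 + 8*3 = 45
  x = 4: y <= min((12 - 2*4)/2, (10 - 1*4)/2) => y in {0, ..., 2}; best 7*4 + 8*2 = 44
  x = 5: y <= min((12 - 2*5)/2, (10 - 1*5)/2) => y in {0, ..., 1}; best 7*5 + 8*1 = 43
  x = 6: y <= min((12 - 2*6)/2, (10 - 1*6)/2) => y in {0}; best 7*6 + 8*0 = 42
The maximum 7x + 8y = 46 is achieved at x = 2, y = 4.
Check: 2*2 + 2*4 = 12 <= 12 and 1*2 + 2*4 = 10 <= 10.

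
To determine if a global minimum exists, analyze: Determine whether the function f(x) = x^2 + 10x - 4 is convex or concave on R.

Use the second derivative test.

f(x) = x^2 + 10x - 4
f'(x) = 2x + 10
f''(x) = 2
Since f''(x) = 2 > 0 for all x, f is convex on R.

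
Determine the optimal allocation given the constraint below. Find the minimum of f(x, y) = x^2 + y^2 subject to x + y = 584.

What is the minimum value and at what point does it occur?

Substitute y = 584 - x into f(x,y) = x^2 + y^2:
g(x) = x^2 + (584 - x)^2 = 2x^2 - 1168x + 341056
g'(x) = 4x - 1168 = 0  =>  x = 292
y = 584 - 292 = 292
Minimum value = 292^2 + 292^2 = 170528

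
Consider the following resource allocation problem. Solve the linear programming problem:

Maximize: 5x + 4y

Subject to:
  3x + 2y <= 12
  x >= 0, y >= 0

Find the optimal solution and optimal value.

The feasible region has vertices at [(0, 0), (4, 0), (0, 6)].
Checking objective 5x + 4y at each vertex:
  (0, 0): 5*0 + 4*0 = 0
  (4, 0): 5*4 + 4*0 = 20
  (0, 6): 5*0 + 4*6 = 24
Maximum is 24 at (0, 6).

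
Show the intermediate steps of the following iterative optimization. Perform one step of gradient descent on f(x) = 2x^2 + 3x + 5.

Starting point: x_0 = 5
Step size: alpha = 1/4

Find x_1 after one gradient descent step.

f(x) = 2x^2 + 3x + 5
f'(x) = 4x + 3
f'(5) = 4*5 + (3) = 23
x_1 = x_0 - alpha * f'(x_0) = 5 - 1/4 * 23 = -3/4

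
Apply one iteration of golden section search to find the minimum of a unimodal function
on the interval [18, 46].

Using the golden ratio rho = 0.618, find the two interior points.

Golden section search on [18, 46].
Golden ratio rho = 0.618 (approx).
Interior points:
  x_1 = 18 + (1-0.618)*28 = 28.6960
  x_2 = 18 + 0.618*28 = 35.3040
Compare f(x_1) and f(x_2) to determine which subinterval to keep.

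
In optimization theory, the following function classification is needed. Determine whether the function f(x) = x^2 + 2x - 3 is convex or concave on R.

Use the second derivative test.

f(x) = x^2 + 2x - 3
f'(x) = 2x + 2
f''(x) = 2
Since f''(x) = 2 > 0 for all x, f is convex on R.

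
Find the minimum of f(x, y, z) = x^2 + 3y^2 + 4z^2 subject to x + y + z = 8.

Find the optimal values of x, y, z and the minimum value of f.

Using Lagrange multipliers on f = x^2 + 3y^2 + 4z^2 with constraint x + y + z = 8:
Conditions: 2*1*x = lambda, 2*3*y = lambda, 2*4*z = lambda
So x = lambda/2, y = lambda/6, z = lambda/8
Substituting into constraint: lambda * (19/24) = 8
lambda = 192/19
x = 96/19, y = 32/19, z = 24/19
Minimum value = 768/19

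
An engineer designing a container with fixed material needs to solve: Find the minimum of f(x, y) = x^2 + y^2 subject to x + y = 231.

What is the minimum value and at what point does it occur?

Substitute y = 231 - x into f(x,y) = x^2 + y^2:
g(x) = x^2 + (231 - x)^2 = 2x^2 - 462x + 53361
g'(x) = 4x - 462 = 0  =>  x = 231/2
y = 231 - 231/2 = 231/2
Minimum value = (231/2)^2 + (231/2)^2 = 53361/2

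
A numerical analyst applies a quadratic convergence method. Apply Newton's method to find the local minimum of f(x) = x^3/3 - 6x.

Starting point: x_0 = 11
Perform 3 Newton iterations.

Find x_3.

f(x) = x^3/3 - 6x
f'(x) = x^2 - 6, f''(x) = 2x
Newton update: x_{n+1} = x_n - (x_n^2 - 6)/(2*x_n)
Step 1: x_0 = 11, f'=115, f''=22, x_1 = 127/22
Step 2: x_1 = 127/22, f'=13225/484, f''=127/11, x_2 = 19033/5588
Step 3: x_2 = 19033/5588, f'=174900625/31225744, f''=19033/2794, x_3 = 549609553/212712808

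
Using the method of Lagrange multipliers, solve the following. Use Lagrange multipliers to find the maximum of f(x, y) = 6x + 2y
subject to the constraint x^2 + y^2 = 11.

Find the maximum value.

Set up Lagrange conditions: grad f = lambda * grad g
  6 = 2*lambda*x
  2 = 2*lambda*y
From these: x/y = 6/2, so x = 6t, y = 2t for some t.
Substitute into constraint: (6t)^2 + (2t)^2 = 11
  t^2 * 40 = 11
  t = sqrt(11/40)
Maximum = 6*x + 2*y = (6^2 + 2^2)*t = 40 * sqrt(11/40) = sqrt(440)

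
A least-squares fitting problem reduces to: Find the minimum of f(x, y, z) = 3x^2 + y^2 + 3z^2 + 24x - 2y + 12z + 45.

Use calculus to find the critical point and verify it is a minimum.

f(x,y,z) = 3x^2 + y^2 + 3z^2 + 24x - 2y + 12z + 45
df/dx = 6x + (24) = 0 => x = -4
df/dy = 2y + (-2) = 0 => y = 1
df/dz = 6z + (12) = 0 => z = -2
f(-4,1,-2) = 3*(-4)^2 + 1*(1)^2 + 3*(-2)^2 + 24*(-4) + -2*(1) + 12*(-2) + 45 = -16
Hessian is diagonal with entries 6, 2, 6 > 0, confirmed minimum.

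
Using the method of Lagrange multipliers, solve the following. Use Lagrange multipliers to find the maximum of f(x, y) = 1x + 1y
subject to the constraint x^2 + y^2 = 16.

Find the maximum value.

Set up Lagrange conditions: grad f = lambda * grad g
  1 = 2*lambda*x
  1 = 2*lambda*y
From these: x/y = 1/1, so x = 1t, y = 1t for some t.
Substitute into constraint: (1t)^2 + (1t)^2 = 16
  t^2 * 2 = 16
  t = sqrt(16/2)
Maximum = 1*x + 1*y = (1^2 + 1^2)*t = 2 * sqrt(16/2) = sqrt(32)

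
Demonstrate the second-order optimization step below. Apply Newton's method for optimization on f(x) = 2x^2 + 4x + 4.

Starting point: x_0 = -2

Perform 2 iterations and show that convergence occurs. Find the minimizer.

f(x) = 2x^2 + 4x + 4, f'(x) = 4x + (4), f''(x) = 4
Step 1: f'(-2) = -4, x_1 = -2 - -4/4 = -1
Step 2: f'(-1) = 0, x_2 = -1 (converged)
Newton's method converges in 1 step for quadratics.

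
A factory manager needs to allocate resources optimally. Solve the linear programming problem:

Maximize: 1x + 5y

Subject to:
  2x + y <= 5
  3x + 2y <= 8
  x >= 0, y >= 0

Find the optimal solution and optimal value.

Feasible vertices: (0, 0), (0, 4), (2, 1), (5/2, 0)
Objective 1x + 5y at each:
  (0, 0): 0
  (0, 4): 20
  (2, 1): 7
  (5/2, 0): 5/2
Maximum is 20 at (0, 4).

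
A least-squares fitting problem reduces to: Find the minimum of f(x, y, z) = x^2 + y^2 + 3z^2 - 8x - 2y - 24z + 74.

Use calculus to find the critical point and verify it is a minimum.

f(x,y,z) = x^2 + y^2 + 3z^2 - 8x - 2y - 24z + 74
df/dx = 2x + (-8) = 0 => x = 4
df/dy = 2y + (-2) = 0 => y = 1
df/dz = 6z + (-24) = 0 => z = 4
f(4,1,4) = 1*(4)^2 + 1*(1)^2 + 3*(4)^2 + -8*(4) + -2*(1) + -24*(4) + 74 = 9
Hessian is diagonal with entries 2, 2, 6 > 0, confirmed minimum.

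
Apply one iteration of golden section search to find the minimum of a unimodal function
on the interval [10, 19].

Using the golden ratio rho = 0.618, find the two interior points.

Golden section search on [10, 19].
Golden ratio rho = 0.618 (approx).
Interior points:
  x_1 = 10 + (1-0.618)*9 = 13.4380
  x_2 = 10 + 0.618*9 = 15.5620
Compare f(x_1) and f(x_2) to determine which subinterval to keep.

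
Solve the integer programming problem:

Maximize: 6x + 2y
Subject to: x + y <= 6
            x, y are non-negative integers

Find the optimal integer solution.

Objective: 6x + 2y, constraint: x + y <= 6
Coefficient of x is 6 >= coefficient of y is 2, so allocate the entire budget to x.
Optimal: x = 6, y = 0, value = 36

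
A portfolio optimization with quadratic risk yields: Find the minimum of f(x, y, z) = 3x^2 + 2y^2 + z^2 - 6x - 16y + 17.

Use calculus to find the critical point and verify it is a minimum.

f(x,y,z) = 3x^2 + 2y^2 + z^2 - 6x - 16y + 17
df/dx = 6x + (-6) = 0 => x = 1
df/dy = 4y + (-16) = 0 => y = 4
df/dz = 2z + (0) = 0 => z = 0
f(1,4,0) = 3*(1)^2 + 2*(4)^2 + 1*(0)^2 + -6*(1) + -16*(4) + 17 = -18
Hessian is diagonal with entries 6, 4, 2 > 0, confirmed minimum.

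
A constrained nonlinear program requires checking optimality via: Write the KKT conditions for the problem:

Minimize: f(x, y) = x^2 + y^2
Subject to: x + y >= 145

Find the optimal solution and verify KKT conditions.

KKT conditions for min x^2 + y^2 s.t. x + y >= 145:
Stationarity: 2x = mu, 2y = mu
So x = y = mu/2.
Complementary slackness: mu*(x + y - 145) = 0
Primal feasibility: x + y >= 145; dual feasibility: mu >= 0
If mu = 0 then x = y = 0, but 0 + 0 < 145 is infeasible, so the constraint is active.
Constraint active: x + y = 2*(mu/2) = 145 => mu = 145
x = y = 145/2, f = 21025/2
Verify: stationarity 2*(145/2) = 145 = mu; primal 145/2 + 145/2 = 145 >= 145; dual mu = 145 >= 0; complementary slackness 145*(145 - 145) = 0. All KKT conditions hold.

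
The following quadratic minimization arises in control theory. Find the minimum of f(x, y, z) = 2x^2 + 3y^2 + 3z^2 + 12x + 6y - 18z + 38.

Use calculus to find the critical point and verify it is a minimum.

f(x,y,z) = 2x^2 + 3y^2 + 3z^2 + 12x + 6y - 18z + 38
df/dx = 4x + (12) = 0 => x = -3
df/dy = 6y + (6) = 0 => y = -1
df/dz = 6z + (-18) = 0 => z = 3
f(-3,-1,3) = 2*(-3)^2 + 3*(-1)^2 + 3*(3)^2 + 12*(-3) + 6*(-1) + -18*(3) + 38 = -10
Hessian is diagonal with entries 4, 6, 6 > 0, confirmed minimum.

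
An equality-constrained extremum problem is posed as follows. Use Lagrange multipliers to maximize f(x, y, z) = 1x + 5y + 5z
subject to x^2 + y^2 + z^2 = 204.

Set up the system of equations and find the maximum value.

Lagrange conditions: 1 = 2*lambda*x, 5 = 2*lambda*y, 5 = 2*lambda*z
So x:1 = y:5 = z:5, i.e. x = 1t, y = 5t, z = 5t
Constraint: t^2*(1^2 + 5^2 + 5^2) = 204
  t^2 * 51 = 204  =>  t = sqrt(4)
Maximum = 1*1t + 5*5t + 5*5t = 51*sqrt(4) = 102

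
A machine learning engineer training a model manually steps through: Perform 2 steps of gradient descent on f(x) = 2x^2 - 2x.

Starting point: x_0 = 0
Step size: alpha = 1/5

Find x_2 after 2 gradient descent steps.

f(x) = 2x^2 - 2x, f'(x) = 4x + (-2)
Step 1: f'(0) = -2, x_1 = 0 - 1/5 * -2 = 2/5
Step 2: f'(2/5) = -2/5, x_2 = 2/5 - 1/5 * -2/5 = 12/25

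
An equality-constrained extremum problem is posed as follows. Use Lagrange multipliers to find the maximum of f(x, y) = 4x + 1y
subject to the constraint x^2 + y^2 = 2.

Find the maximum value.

Set up Lagrange conditions: grad f = lambda * grad g
  4 = 2*lambda*x
  1 = 2*lambda*y
From these: x/y = 4/1, so x = 4t, y = 1t for some t.
Substitute into constraint: (4t)^2 + (1t)^2 = 2
  t^2 * 17 = 2
  t = sqrt(2/17)
Maximum = 4*x + 1*y = (4^2 + 1^2)*t = 17 * sqrt(2/17) = sqrt(34)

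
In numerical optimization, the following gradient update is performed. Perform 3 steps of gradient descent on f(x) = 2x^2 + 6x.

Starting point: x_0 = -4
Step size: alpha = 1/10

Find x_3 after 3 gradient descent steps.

f(x) = 2x^2 + 6x, f'(x) = 4x + (6)
Step 1: f'(-4) = -10, x_1 = -4 - 1/10 * -10 = -3
Step 2: f'(-3) = -6, x_2 = -3 - 1/10 * -6 = -12/5
Step 3: f'(-12/5) = -18/5, x_3 = -12/5 - 1/10 * -18/5 = -51/25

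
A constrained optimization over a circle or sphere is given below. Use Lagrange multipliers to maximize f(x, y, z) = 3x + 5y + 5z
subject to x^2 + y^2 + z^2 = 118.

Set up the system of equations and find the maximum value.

Lagrange conditions: 3 = 2*lambda*x, 5 = 2*lambda*y, 5 = 2*lambda*z
So x:3 = y:5 = z:5, i.e. x = 3t, y = 5t, z = 5t
Constraint: t^2*(3^2 + 5^2 + 5^2) = 118
  t^2 * 59 = 118  =>  t = sqrt(2)
Maximum = 3*3t + 5*5t + 5*5t = 59*sqrt(2) = sqrt(6962)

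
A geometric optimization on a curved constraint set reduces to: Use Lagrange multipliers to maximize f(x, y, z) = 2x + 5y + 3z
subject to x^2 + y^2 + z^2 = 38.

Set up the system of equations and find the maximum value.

Lagrange conditions: 2 = 2*lambda*x, 5 = 2*lambda*y, 3 = 2*lambda*z
So x:2 = y:5 = z:3, i.e. x = 2t, y = 5t, z = 3t
Constraint: t^2*(2^2 + 5^2 + 3^2) = 38
  t^2 * 38 = 38  =>  t = sqrt(1)
Maximum = 2*2t + 5*5t + 3*3t = 38*sqrt(1) = 38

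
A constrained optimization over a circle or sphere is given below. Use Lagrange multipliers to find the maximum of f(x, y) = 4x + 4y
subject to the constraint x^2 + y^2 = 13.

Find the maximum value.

Set up Lagrange conditions: grad f = lambda * grad g
  4 = 2*lambda*x
  4 = 2*lambda*y
From these: x/y = 4/4, so x = 4t, y = 4t for some t.
Substitute into constraint: (4t)^2 + (4t)^2 = 13
  t^2 * 32 = 13
  t = sqrt(13/32)
Maximum = 4*x + 4*y = (4^2 + 4^2)*t = 32 * sqrt(13/32) = sqrt(416)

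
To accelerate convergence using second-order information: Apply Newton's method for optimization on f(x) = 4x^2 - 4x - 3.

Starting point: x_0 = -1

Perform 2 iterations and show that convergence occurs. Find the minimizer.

f(x) = 4x^2 - 4x - 3, f'(x) = 8x + (-4), f''(x) = 8
Step 1: f'(-1) = -12, x_1 = -1 - -12/8 = 1/2
Step 2: f'(1/2) = 0, x_2 = 1/2 (converged)
Newton's method converges in 1 step for quadratics.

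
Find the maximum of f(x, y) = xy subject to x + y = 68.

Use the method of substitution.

Substitute y = 68 - x into f(x,y) = xy:
g(x) = x(68 - x) = 68x - x^2
g'(x) = 68 - 2x = 0  =>  x = 34
y = 68 - 34 = 34
Maximum value = 34 * 34 = 1156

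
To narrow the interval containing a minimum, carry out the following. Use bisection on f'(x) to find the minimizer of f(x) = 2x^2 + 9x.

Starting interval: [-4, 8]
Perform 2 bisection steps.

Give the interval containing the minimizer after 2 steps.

Finding critical point of f(x) = 2x^2 + 9x using bisection on f'(x) = 4x + 9.
f'(x) = 0 when x = -9/4.
Starting interval: [-4, 8]
Step 1: mid = 2, f'(mid) = 17, new interval = [-4, 2]
Step 2: mid = -1, f'(mid) = 5, new interval = [-4, -1]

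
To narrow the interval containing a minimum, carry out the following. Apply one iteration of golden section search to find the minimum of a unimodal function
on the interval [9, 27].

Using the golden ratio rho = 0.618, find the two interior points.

Golden section search on [9, 27].
Golden ratio rho = 0.618 (approx).
Interior points:
  x_1 = 9 + (1-0.618)*18 = 15.8760
  x_2 = 9 + 0.618*18 = 20.1240
Compare f(x_1) and f(x_2) to determine which subinterval to keep.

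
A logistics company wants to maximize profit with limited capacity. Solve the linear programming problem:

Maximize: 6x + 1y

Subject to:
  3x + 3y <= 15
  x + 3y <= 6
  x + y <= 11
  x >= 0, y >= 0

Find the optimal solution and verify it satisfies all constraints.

Feasible vertices: (0, 0), (0, 2), (9/2, 1/2), (5, 0)
Objective 6x + 1y at each vertex:
  (0, 0): 0
  (0, 2): 2
  (9/2, 1/2): 55/2
  (5, 0): 30
Maximum is 30 at (5, 0).
Verify constraints at (x, y) = (5, 0):
  3*5 + 3*0 = 15 <= 15 (active)
  1*5 + 3*0 = 5 <= 6
  1*5 + 1*0 = 5 <= 11
  x = 5 >= 0, y = 0 >= 0. All constraints satisfied.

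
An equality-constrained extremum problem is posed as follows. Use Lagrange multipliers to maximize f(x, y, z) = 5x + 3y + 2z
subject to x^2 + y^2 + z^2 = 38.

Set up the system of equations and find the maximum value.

Lagrange conditions: 5 = 2*lambda*x, 3 = 2*lambda*y, 2 = 2*lambda*z
So x:5 = y:3 = z:2, i.e. x = 5t, y = 3t, z = 2t
Constraint: t^2*(5^2 + 3^2 + 2^2) = 38
  t^2 * 38 = 38  =>  t = sqrt(1)
Maximum = 5*5t + 3*3t + 2*2t = 38*sqrt(1) = 38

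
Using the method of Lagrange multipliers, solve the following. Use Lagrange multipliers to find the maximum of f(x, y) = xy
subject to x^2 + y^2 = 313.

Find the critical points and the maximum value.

Lagrange conditions: y = 2*lambda*x and x = 2*lambda*y
If x = 0 then y = 0, violating the constraint, so x, y != 0.
Dividing: y/x = x/y => x^2 = y^2 => y = x or y = -x
Constraint: 2x^2 = 313 => x^2 = 313/2 => x = +/-sqrt(313/2)
Critical points: (sqrt(313/2), sqrt(313/2)), (-sqrt(313/2), -sqrt(313/2)), (sqrt(313/2), -sqrt(313/2)), (-sqrt(313/2), sqrt(313/2))
  y = x:  xy = x^2 = 313/2  at (sqrt(313/2), sqrt(313/2)) and (-sqrt(313/2), -sqrt(313/2))
  y = -x: xy = -x^2 = -313/2 at (sqrt(313/2), -sqrt(313/2)) and (-sqrt(313/2), sqrt(313/2))
Maximum xy = 313/2 at (sqrt(313/2), sqrt(313/2)) and (-sqrt(313/2), -sqrt(313/2))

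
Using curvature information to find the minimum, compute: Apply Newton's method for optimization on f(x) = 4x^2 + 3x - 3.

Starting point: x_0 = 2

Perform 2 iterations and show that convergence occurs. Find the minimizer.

f(x) = 4x^2 + 3x - 3, f'(x) = 8x + (3), f''(x) = 8
Step 1: f'(2) = 19, x_1 = 2 - 19/8 = -3/8
Step 2: f'(-3/8) = 0, x_2 = -3/8 (converged)
Newton's method converges in 1 step for quadratics.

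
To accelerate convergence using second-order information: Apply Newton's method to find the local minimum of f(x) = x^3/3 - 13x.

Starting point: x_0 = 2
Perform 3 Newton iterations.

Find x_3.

f(x) = x^3/3 - 13x
f'(x) = x^2 - 13, f''(x) = 2x
Newton update: x_{n+1} = x_n - (x_n^2 - 13)/(2*x_n)
Step 1: x_0 = 2, f'=-9, f''=4, x_1 = 17/4
Step 2: x_1 = 17/4, f'=81/16, f''=17/2, x_2 = 497/136
Step 3: x_2 = 497/136, f'=6561/18496, f''=497/68, x_3 = 487457/135184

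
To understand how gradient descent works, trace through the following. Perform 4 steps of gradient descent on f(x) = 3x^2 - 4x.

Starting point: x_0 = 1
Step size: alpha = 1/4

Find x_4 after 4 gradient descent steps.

f(x) = 3x^2 - 4x, f'(x) = 6x + (-4)
Step 1: f'(1) = 2, x_1 = 1 - 1/4 * 2 = 1/2
Step 2: f'(1/2) = -1, x_2 = 1/2 - 1/4 * -1 = 3/4
Step 3: f'(3/4) = 1/2, x_3 = 3/4 - 1/4 * 1/2 = 5/8
Step 4: f'(5/8) = -1/4, x_4 = 5/8 - 1/4 * -1/4 = 11/16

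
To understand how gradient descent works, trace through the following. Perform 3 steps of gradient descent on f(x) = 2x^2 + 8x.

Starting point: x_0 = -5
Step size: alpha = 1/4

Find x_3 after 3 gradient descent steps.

f(x) = 2x^2 + 8x, f'(x) = 4x + (8)
Step 1: f'(-5) = -12, x_1 = -5 - 1/4 * -12 = -2
Step 2: f'(-2) = 0, x_2 = -2 - 1/4 * 0 = -2
Step 3: f'(-2) = 0, x_3 = -2 - 1/4 * 0 = -2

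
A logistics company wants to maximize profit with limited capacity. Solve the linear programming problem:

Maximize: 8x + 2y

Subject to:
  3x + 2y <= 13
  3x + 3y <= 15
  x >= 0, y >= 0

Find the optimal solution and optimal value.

Feasible vertices: (0, 0), (0, 5), (3, 2), (13/3, 0)
Objective 8x + 2y at each:
  (0, 0): 0
  (0, 5): 10
  (3, 2): 28
  (13/3, 0): 104/3
Maximum is 104/3 at (13/3, 0).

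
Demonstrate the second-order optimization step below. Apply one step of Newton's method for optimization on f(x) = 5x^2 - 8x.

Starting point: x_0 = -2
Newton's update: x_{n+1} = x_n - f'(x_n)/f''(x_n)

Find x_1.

f(x) = 5x^2 - 8x
f'(x) = 10x + (-8), f''(x) = 10
Newton step: x_1 = x_0 - f'(x_0)/f''(x_0)
f'(-2) = -28
x_1 = -2 - -28/10 = 4/5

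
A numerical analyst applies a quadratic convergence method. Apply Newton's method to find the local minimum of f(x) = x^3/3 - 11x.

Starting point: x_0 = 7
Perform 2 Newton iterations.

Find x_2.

f(x) = x^3/3 - 11x
f'(x) = x^2 - 11, f''(x) = 2x
Newton update: x_{n+1} = x_n - (x_n^2 - 11)/(2*x_n)
Step 1: x_0 = 7, f'=38, f''=14, x_1 = 30/7
Step 2: x_1 = 30/7, f'=361/49, f''=60/7, x_2 = 1439/420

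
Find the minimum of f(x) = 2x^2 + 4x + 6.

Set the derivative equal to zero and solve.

f(x) = 2x^2 + 4x + 6
f'(x) = 4x + (4) = 0
x = -4/4 = -1
f(-1) = 4
Since f''(x) = 4 > 0, this is a minimum.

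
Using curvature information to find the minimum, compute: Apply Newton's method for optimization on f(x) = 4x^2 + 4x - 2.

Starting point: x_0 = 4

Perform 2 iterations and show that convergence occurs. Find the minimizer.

f(x) = 4x^2 + 4x - 2, f'(x) = 8x + (4), f''(x) = 8
Step 1: f'(4) = 36, x_1 = 4 - 36/8 = -1/2
Step 2: f'(-1/2) = 0, x_2 = -1/2 (converged)
Newton's method converges in 1 step for quadratics.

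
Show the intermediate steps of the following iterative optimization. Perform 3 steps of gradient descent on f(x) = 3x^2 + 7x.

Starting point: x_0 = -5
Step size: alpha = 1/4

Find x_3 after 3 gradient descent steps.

f(x) = 3x^2 + 7x, f'(x) = 6x + (7)
Step 1: f'(-5) = -23, x_1 = -5 - 1/4 * -23 = 3/4
Step 2: f'(3/4) = 23/2, x_2 = 3/4 - 1/4 * 23/2 = -17/8
Step 3: f'(-17/8) = -23/4, x_3 = -17/8 - 1/4 * -23/4 = -11/16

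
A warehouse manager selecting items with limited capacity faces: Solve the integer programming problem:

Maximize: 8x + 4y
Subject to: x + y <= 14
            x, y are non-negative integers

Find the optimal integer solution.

Objective: 8x + 4y, constraint: x + y <= 14
Coefficient of x is 8 >= coefficient of y is 4, so allocate the entire budget to x.
Optimal: x = 14, y = 0, value = 112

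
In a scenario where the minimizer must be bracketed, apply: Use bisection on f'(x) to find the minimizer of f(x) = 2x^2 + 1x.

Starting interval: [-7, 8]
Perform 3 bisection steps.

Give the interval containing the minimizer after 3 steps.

Finding critical point of f(x) = 2x^2 + 1x using bisection on f'(x) = 4x + 1.
f'(x) = 0 when x = -1/4.
Starting interval: [-7, 8]
Step 1: mid = 1/2, f'(mid) = 3, new interval = [-7, 1/2]
Step 2: mid = -13/4, f'(mid) = -12, new interval = [-13/4, 1/2]
Step 3: mid = -11/8, f'(mid) = -9/2, new interval = [-11/8, 1/2]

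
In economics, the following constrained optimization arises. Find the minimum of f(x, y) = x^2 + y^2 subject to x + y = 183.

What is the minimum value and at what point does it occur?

Substitute y = 183 - x into f(x,y) = x^2 + y^2:
g(x) = x^2 + (183 - x)^2 = 2x^2 - 366x + 33489
g'(x) = 4x - 366 = 0  =>  x = 183/2
y = 183 - 183/2 = 183/2
Minimum value = (183/2)^2 + (183/2)^2 = 33489/2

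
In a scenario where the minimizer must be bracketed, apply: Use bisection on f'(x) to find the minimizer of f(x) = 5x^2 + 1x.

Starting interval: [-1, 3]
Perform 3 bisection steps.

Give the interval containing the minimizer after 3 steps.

Finding critical point of f(x) = 5x^2 + 1x using bisection on f'(x) = 10x + 1.
f'(x) = 0 when x = -1/10.
Starting interval: [-1, 3]
Step 1: mid = 1, f'(mid) = 11, new interval = [-1, 1]
Step 2: mid = 0, f'(mid) = 1, new interval = [-1, 0]
Step 3: mid = -1/2, f'(mid) = -4, new interval = [-1/2, 0]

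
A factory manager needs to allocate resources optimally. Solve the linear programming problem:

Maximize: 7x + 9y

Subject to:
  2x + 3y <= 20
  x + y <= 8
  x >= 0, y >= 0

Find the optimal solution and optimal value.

Feasible vertices: (0, 0), (0, 20/3), (4, 4), (8, 0)
Objective 7x + 9y at each:
  (0, 0): 0
  (0, 20/3): 60
  (4, 4): 64
  (8, 0): 56
Maximum is 64 at (4, 4).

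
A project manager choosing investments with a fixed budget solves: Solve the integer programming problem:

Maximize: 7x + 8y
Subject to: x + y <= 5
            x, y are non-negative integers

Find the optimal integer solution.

Objective: 7x + 8y, constraint: x + y <= 5
Coefficient of y is 8 > coefficient of x is 7, so allocate the entire budget to y.
Optimal: x = 0, y = 5, value = 40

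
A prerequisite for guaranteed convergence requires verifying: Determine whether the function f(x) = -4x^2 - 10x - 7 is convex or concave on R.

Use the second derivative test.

f(x) = -4x^2 - 10x - 7
f'(x) = -8x - 10
f''(x) = -8
Since f''(x) = -8 < 0 for all x, f is concave on R.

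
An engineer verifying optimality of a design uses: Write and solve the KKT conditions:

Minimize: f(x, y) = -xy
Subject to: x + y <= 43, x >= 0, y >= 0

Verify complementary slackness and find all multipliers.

Problem: min -xy s.t. x + y <= 43 (multiplier lambda), x >= 0 (mu_x), y >= 0 (mu_y)
KKT stationarity: -y + lambda - mu_x = 0, -x + lambda - mu_y = 0, with lambda, mu_x, mu_y >= 0
Complementary slackness: lambda*(x + y - 43) = 0, mu_x*x = 0, mu_y*y = 0
If lambda = 0: y = -mu_x <= 0 and x = -mu_y <= 0 force x = y = 0 with f = 0; but x = y = 43/2 is feasible with f = -1849/4 < 0, so this is not the minimum. Hence lambda > 0 and x + y = 43.
Try x > 0, y > 0 (so mu_x = mu_y = 0): y = lambda, x = lambda => x = y = lambda
x + y = 43 => 2*lambda = 43 => lambda = 43/2
x* = y* = 43/2 > 0, consistent with mu_x = mu_y = 0.
(Any feasible point with x = 0 or y = 0 has f = 0 > -1849/4, so the minimum is not on those boundaries.)
min(-xy) = -1849/4 (i.e. max xy = 1849/4)
Multipliers: lambda = 43/2, mu_x = 0, mu_y = 0
Complementary slackness: lambda*(x + y - 43) = 43/2*(43/2 + 43/2 - 43) = 0, mu_x*x = 0*43/2 = 0, mu_y*y = 0*43/2 = 0. Satisfied.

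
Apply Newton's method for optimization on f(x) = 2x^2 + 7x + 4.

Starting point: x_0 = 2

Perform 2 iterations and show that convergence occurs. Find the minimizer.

f(x) = 2x^2 + 7x + 4, f'(x) = 4x + (7), f''(x) = 4
Step 1: f'(2) = 15, x_1 = 2 - 15/4 = -7/4
Step 2: f'(-7/4) = 0, x_2 = -7/4 (converged)
Newton's method converges in 1 step for quadratics.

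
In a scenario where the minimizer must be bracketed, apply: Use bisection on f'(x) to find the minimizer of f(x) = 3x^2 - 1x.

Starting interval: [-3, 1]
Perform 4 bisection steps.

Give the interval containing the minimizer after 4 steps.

Finding critical point of f(x) = 3x^2 - 1x using bisection on f'(x) = 6x + -1.
f'(x) = 0 when x = 1/6.
Starting interval: [-3, 1]
Step 1: mid = -1, f'(mid) = -7, new interval = [-1, 1]
Step 2: mid = 0, f'(mid) = -1, new interval = [0, 1]
Step 3: mid = 1/2, f'(mid) = 2, new interval = [0, 1/2]
Step 4: mid = 1/4, f'(mid) = 1/2, new interval = [0, 1/4]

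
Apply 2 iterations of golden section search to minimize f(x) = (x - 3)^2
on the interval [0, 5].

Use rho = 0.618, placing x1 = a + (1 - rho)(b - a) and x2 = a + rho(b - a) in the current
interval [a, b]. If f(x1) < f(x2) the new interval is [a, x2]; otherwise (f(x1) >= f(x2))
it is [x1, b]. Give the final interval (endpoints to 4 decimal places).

Golden section search for min of f(x) = (x - 3)^2 on [0, 5].
Each step: x1 = a + (1 - rho)(b - a), x2 = a + rho(b - a); if f(x1) < f(x2) keep [a, x2], otherwise keep [x1, b].
Step 1: [0.0000, 5.0000], x1=1.9100 (f=1.1881), x2=3.0900 (f=0.0081); f(x1) > f(x2) => keep [1.9100, 5.0000]
Step 2: [1.9100, 5.0000], x1=3.0904 (f=0.0082), x2=3.8196 (f=0.6718); f(x1) < f(x2) => keep [1.9100, 3.8196]
Final interval: [1.9100, 3.8196]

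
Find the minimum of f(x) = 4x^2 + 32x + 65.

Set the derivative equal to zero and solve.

f(x) = 4x^2 + 32x + 65
f'(x) = 8x + (32) = 0
x = -32/8 = -4
f(-4) = 1
Since f''(x) = 8 > 0, this is a minimum.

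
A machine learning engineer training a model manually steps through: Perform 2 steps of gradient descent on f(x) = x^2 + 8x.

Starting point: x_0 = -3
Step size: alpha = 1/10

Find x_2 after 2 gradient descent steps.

f(x) = x^2 + 8x, f'(x) = 2x + (8)
Step 1: f'(-3) = 2, x_1 = -3 - 1/10 * 2 = -16/5
Step 2: f'(-16/5) = 8/5, x_2 = -16/5 - 1/10 * 8/5 = -84/25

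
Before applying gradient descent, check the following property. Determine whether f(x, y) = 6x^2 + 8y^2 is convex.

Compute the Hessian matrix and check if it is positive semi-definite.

f(x,y) = 6x^2 + 8y^2
Hessian H = [[12, 0], [0, 16]]
trace(H) = 28, det(H) = 192
Eigenvalues: (28 +/- sqrt(16)) / 2 = 16, 12
Since both eigenvalues > 0, f is convex.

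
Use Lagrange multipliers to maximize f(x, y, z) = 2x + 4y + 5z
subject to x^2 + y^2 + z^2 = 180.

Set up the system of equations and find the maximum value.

Lagrange conditions: 2 = 2*lambda*x, 4 = 2*lambda*y, 5 = 2*lambda*z
So x:2 = y:4 = z:5, i.e. x = 2t, y = 4t, z = 5t
Constraint: t^2*(2^2 + 4^2 + 5^2) = 180
  t^2 * 45 = 180  =>  t = sqrt(4)
Maximum = 2*2t + 4*4t + 5*5t = 45*sqrt(4) = 90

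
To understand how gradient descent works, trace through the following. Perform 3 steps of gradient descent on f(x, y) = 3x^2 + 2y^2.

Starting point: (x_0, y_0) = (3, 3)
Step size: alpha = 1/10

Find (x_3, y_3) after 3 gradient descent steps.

f(x,y) = 3x^2 + 2y^2
grad_x = 6x + 0y, grad_y = 4y + 0x
Step 1: grad = (18, 12), (6/5, 9/5)
Step 2: grad = (36/5, 36/5), (12/25, 27/25)
Step 3: grad = (72/25, 108/25), (24/125, 81/125)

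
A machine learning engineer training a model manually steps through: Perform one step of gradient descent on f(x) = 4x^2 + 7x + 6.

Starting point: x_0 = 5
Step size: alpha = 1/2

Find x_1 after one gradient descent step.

f(x) = 4x^2 + 7x + 6
f'(x) = 8x + 7
f'(5) = 8*5 + (7) = 47
x_1 = x_0 - alpha * f'(x_0) = 5 - 1/2 * 47 = -37/2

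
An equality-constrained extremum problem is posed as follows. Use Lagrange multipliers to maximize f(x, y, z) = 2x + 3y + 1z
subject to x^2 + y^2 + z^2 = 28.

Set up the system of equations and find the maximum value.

Lagrange conditions: 2 = 2*lambda*x, 3 = 2*lambda*y, 1 = 2*lambda*z
So x:2 = y:3 = z:1, i.e. x = 2t, y = 3t, z = 1t
Constraint: t^2*(2^2 + 3^2 + 1^2) = 28
  t^2 * 14 = 28  =>  t = sqrt(2)
Maximum = 2*2t + 3*3t + 1*1t = 14*sqrt(2) = sqrt(392)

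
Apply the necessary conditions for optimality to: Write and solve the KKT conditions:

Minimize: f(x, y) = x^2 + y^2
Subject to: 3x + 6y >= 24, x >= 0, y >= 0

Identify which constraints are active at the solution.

KKT conditions for min x^2 + y^2 s.t. 3x + 6y >= 24, x >= 0, y >= 0:
Stationarity: 2x = mu*3 + mu_x, 2y = mu*6 + mu_y, with mu, mu_x, mu_y >= 0
Complementary slackness: mu*(3x + 6y - 24) = 0, mu_x*x = 0, mu_y*y = 0
(0, 0) is infeasible (3*0 + 6*0 < 24), so if mu = 0 stationarity would force x = mu_x/2 >= 0, y = mu_y/2 >= 0 with mu_x*x = mu_y*y = 0, i.e. x = y = 0: contradiction. Hence mu > 0 and 3x + 6y = 24 is active.
Try x > 0, y > 0 (so mu_x = mu_y = 0): x = 3*mu/2, y = 6*mu/2
Substitute: 3*(3*mu/2) + 6*(6*mu/2) = 24
  mu*45/2 = 24 => mu = 16/15
x* = 8/5 > 0, y* = 16/5 > 0, consistent with mu_x = mu_y = 0.
f is convex and the constraints are linear, so this KKT point is the global minimum.
f* = 64/5
Active constraints: 3x + 6y >= 24 (holds with equality, mu = 16/15 > 0); x >= 0 and y >= 0 are inactive (mu_x = mu_y = 0).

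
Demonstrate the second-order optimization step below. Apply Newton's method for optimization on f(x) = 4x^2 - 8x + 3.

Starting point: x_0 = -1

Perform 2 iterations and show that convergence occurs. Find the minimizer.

f(x) = 4x^2 - 8x + 3, f'(x) = 8x + (-8), f''(x) = 8
Step 1: f'(-1) = -16, x_1 = -1 - -16/8 = 1
Step 2: f'(1) = 0, x_2 = 1 (converged)
Newton's method converges in 1 step for quadratics.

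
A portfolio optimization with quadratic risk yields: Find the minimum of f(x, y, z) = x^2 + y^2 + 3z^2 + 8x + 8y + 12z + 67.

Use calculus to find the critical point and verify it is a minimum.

f(x,y,z) = x^2 + y^2 + 3z^2 + 8x + 8y + 12z + 67
df/dx = 2x + (8) = 0 => x = -4
df/dy = 2y + (8) = 0 => y = -4
df/dz = 6z + (12) = 0 => z = -2
f(-4,-4,-2) = 1*(-4)^2 + 1*(-4)^2 + 3*(-2)^2 + 8*(-4) + 8*(-4) + 12*(-2) + 67 = 23
Hessian is diagonal with entries 2, 2, 6 > 0, confirmed minimum.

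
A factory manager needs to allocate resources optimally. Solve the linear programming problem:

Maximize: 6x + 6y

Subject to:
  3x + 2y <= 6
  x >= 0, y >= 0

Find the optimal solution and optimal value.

The feasible region has vertices at [(0, 0), (2, 0), (0, 3)].
Checking objective 6x + 6y at each vertex:
  (0, 0): 6*0 + 6*0 = 0
  (2, 0): 6*2 + 6*0 = 12
  (0, 3): 6*0 + 6*3 = 18
Maximum is 18 at (0, 3).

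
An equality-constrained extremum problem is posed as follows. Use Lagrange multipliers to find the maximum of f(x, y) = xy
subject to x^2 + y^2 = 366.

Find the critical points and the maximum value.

Lagrange conditions: y = 2*lambda*x and x = 2*lambda*y
If x = 0 then y = 0, violating the constraint, so x, y != 0.
Dividing: y/x = x/y => x^2 = y^2 => y = x or y = -x
Constraint: 2x^2 = 366 => x^2 = 183 => x = +/-sqrt(183)
Critical points: (sqrt(183), sqrt(183)), (-sqrt(183), -sqrt(183)), (sqrt(183), -sqrt(183)), (-sqrt(183), sqrt(183))
  y = x:  xy = x^2 = 183  at (sqrt(183), sqrt(183)) and (-sqrt(183), -sqrt(183))
  y = -x: xy = -x^2 = -183 at (sqrt(183), -sqrt(183)) and (-sqrt(183), sqrt(183))
Maximum xy = 183 at (sqrt(183), sqrt(183)) and (-sqrt(183), -sqrt(183))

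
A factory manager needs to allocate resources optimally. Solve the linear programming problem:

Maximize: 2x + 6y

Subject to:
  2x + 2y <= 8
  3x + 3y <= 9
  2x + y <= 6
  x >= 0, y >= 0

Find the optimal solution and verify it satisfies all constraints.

Feasible vertices: (0, 0), (0, 3), (3, 0)
Objective 2x + 6y at each vertex:
  (0, 0): 0
  (0, 3): 18
  (3, 0): 6
Maximum is 18 at (0, 3).
Verify constraints at (x, y) = (0, 3):
  2*0 + 2*3 = 6 <= 8
  3*0 + 3*3 = 9 <= 9 (active)
  2*0 + 1*3 = 3 <= 6
  x = 0 >= 0, y = 3 >= 0. All constraints satisfied.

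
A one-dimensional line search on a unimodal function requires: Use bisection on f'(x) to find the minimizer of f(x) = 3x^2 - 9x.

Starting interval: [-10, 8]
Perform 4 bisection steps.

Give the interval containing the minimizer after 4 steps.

Finding critical point of f(x) = 3x^2 - 9x using bisection on f'(x) = 6x + -9.
f'(x) = 0 when x = 3/2.
Starting interval: [-10, 8]
Step 1: mid = -1, f'(mid) = -15, new interval = [-1, 8]
Step 2: mid = 7/2, f'(mid) = 12, new interval = [-1, 7/2]
Step 3: mid = 5/4, f'(mid) = -3/2, new interval = [5/4, 7/2]
Step 4: mid = 19/8, f'(mid) = 21/4, new interval = [5/4, 19/8]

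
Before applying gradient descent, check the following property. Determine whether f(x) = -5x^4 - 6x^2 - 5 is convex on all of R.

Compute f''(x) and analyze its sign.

f(x) = -5x^4 - 6x^2 - 5
f'(x) = -20x^3 + -12x
f''(x) = -60x^2 + -12
f''(x) = -60x^2 + -12 <= -12 < 0 for all x
Therefore, f is concave on R.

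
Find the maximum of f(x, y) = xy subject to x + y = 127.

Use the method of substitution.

Substitute y = 127 - x into f(x,y) = xy:
g(x) = x(127 - x) = 127x - x^2
g'(x) = 127 - 2x = 0  =>  x = 127/2
y = 127 - 127/2 = 127/2
Maximum value = (127/2) * (127/2) = 16129/4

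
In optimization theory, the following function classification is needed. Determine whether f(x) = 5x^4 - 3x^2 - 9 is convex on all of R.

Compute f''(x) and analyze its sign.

f(x) = 5x^4 - 3x^2 - 9
f'(x) = 20x^3 + -6x
f''(x) = 60x^2 + -6
f''(0) = -6 < 0, so not convex near x = 0
Therefore, f is not globally convex on R.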